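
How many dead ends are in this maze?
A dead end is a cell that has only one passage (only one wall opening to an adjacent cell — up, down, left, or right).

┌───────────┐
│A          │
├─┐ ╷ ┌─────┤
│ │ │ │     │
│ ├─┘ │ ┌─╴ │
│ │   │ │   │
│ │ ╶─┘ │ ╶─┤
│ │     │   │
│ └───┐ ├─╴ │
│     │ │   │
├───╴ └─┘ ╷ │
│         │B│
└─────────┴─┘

Checking each cell for number of passages:

Dead ends found at positions:
  (0, 0)
  (0, 5)
  (1, 0)
  (1, 1)
  (4, 3)
  (5, 0)
  (5, 5)
Total dead ends: 7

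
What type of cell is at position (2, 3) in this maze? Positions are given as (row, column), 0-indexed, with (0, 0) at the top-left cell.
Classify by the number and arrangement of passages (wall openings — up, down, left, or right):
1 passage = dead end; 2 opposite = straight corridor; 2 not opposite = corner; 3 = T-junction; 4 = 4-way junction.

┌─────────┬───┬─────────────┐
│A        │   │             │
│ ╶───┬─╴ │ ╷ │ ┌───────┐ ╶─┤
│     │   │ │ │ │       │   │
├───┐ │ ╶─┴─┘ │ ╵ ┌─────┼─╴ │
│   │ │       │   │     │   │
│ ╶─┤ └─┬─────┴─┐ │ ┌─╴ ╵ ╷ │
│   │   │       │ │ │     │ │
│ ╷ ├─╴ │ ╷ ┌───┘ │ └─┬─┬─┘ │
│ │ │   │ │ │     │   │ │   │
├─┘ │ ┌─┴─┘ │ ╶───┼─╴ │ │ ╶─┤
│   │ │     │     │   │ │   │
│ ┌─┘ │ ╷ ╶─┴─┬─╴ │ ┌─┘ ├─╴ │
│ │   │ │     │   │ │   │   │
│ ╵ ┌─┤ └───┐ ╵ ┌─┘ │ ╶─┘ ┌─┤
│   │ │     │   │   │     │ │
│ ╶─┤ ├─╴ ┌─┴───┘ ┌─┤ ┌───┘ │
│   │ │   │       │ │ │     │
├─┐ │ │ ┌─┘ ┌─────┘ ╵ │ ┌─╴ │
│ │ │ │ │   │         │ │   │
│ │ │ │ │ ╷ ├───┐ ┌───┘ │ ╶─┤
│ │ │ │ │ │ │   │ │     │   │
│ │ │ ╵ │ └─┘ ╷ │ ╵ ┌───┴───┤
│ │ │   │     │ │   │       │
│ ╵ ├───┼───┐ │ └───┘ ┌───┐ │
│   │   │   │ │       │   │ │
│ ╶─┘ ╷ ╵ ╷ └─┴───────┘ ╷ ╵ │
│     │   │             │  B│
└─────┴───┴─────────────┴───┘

Checking cell at (2, 3):
Number of passages: 2
Cell type: corner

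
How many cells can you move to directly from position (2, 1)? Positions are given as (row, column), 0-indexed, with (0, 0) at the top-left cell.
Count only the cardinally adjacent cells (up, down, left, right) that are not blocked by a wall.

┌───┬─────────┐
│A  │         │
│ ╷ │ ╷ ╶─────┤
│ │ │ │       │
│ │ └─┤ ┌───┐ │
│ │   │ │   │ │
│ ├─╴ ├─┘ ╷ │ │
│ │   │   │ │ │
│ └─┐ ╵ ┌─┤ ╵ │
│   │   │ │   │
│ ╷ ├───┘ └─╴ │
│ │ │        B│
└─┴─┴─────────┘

Checking passable neighbors of (2, 1):
Neighbors: (1, 1), (2, 2)
Count: 2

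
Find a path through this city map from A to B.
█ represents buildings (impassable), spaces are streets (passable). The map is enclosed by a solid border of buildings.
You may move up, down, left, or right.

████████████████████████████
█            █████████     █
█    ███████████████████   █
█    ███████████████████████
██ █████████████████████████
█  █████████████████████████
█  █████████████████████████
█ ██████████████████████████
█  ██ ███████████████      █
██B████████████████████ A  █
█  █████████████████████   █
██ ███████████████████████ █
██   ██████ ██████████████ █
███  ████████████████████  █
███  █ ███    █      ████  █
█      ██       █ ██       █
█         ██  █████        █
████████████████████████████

Finding the shortest path from A to B:
Movement: cardinal only
Path length: 42 steps
Directions: down → right → right → down → down → down → down → down → left → left → left → left → left → left → up → left → left → left → left → left → down → left → left → left → left → left → left → down → left → left → left → up → left → left → up → up → up → left → left → up → up → up

Solution:

████████████████████████████
█            █████████     █
█    ███████████████████   █
█    ███████████████████████
██ █████████████████████████
█  █████████████████████████
█  █████████████████████████
█ ██████████████████████████
█  ██ ███████████████      █
██B████████████████████ A  █
█ ↑█████████████████████↳→↓█
██↑███████████████████████↓█
██↑←↰██████ ██████████████↓█
███ ↑████████████████████ ↓█
███ ↑█ ███    █↓←←←←↰████ ↓█
█   ↑←↰██↓←←←←←↲█ ██↑←←←←←↲█
█     ↑←←↲██  █████        █
████████████████████████████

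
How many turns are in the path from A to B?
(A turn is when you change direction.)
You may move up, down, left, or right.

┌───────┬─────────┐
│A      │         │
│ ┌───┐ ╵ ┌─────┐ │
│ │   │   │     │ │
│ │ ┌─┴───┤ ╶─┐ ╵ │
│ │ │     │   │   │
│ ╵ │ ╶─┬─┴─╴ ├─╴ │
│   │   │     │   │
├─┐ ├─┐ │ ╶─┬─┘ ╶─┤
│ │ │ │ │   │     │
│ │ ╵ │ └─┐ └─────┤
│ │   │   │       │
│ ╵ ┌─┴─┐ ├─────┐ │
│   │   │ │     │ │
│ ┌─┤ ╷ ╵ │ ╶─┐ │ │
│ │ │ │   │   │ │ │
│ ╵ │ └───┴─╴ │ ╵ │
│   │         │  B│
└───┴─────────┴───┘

Directions: right, right, right, down, right, up, right, right, right, right, down, down, left, up, left, left, down, right, down, left, left, down, right, down, right, right, right, down, down, down
Number of turns: 17

Solution:

┌───────┬─────────┐
│A → → ↓│↱ → → → ↓│
│ ┌───┐ ╵ ┌─────┐ │
│ │   │↳ ↑│↓ ← ↰│↓│
│ │ ┌─┴───┤ ╶─┐ ╵ │
│ │ │     │↳ ↓│↑ ↲│
│ ╵ │ ╶─┬─┴─╴ ├─╴ │
│   │   │↓ ← ↲│   │
├─┐ ├─┐ │ ╶─┬─┘ ╶─┤
│ │ │ │ │↳ ↓│     │
│ │ ╵ │ └─┐ └─────┤
│ │   │   │↳ → → ↓│
│ ╵ ┌─┴─┐ ├─────┐ │
│   │   │ │     │↓│
│ ┌─┤ ╷ ╵ │ ╶─┐ │ │
│ │ │ │   │   │ │↓│
│ ╵ │ └───┴─╴ │ ╵ │
│   │         │  B│
└───┴─────────┴───┘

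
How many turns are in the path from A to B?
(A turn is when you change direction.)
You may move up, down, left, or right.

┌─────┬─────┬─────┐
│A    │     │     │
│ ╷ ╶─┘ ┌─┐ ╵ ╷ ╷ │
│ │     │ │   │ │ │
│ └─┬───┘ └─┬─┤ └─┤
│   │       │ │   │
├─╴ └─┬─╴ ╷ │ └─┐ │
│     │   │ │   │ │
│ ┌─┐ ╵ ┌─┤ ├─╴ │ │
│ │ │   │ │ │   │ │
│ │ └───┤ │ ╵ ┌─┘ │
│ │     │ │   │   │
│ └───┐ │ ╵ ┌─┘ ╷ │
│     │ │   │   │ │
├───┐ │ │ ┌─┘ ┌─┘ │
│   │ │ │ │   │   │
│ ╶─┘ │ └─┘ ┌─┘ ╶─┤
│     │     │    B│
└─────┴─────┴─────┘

Directions: right, down, right, right, up, right, right, down, right, up, right, down, down, right, down, down, down, down, down, left, down, right
Number of turns: 14

Solution:

┌─────┬─────┬─────┐
│A ↓  │↱ → ↓│↱ ↓  │
│ ╷ ╶─┘ ┌─┐ ╵ ╷ ╷ │
│ │↳ → ↑│ │↳ ↑│↓│ │
│ └─┬───┘ └─┬─┤ └─┤
│   │       │ │↳ ↓│
├─╴ └─┬─╴ ╷ │ └─┐ │
│     │   │ │   │↓│
│ ┌─┐ ╵ ┌─┤ ├─╴ │ │
│ │ │   │ │ │   │↓│
│ │ └───┤ │ ╵ ┌─┘ │
│ │     │ │   │  ↓│
│ └───┐ │ ╵ ┌─┘ ╷ │
│     │ │   │   │↓│
├───┐ │ │ ┌─┘ ┌─┘ │
│   │ │ │ │   │↓ ↲│
│ ╶─┘ │ └─┘ ┌─┘ ╶─┤
│     │     │  ↳ B│
└─────┴─────┴─────┘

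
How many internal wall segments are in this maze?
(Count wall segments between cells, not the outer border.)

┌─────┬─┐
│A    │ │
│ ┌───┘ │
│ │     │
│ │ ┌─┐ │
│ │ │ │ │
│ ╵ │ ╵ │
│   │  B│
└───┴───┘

Counting internal wall segments:
Total internal walls: 9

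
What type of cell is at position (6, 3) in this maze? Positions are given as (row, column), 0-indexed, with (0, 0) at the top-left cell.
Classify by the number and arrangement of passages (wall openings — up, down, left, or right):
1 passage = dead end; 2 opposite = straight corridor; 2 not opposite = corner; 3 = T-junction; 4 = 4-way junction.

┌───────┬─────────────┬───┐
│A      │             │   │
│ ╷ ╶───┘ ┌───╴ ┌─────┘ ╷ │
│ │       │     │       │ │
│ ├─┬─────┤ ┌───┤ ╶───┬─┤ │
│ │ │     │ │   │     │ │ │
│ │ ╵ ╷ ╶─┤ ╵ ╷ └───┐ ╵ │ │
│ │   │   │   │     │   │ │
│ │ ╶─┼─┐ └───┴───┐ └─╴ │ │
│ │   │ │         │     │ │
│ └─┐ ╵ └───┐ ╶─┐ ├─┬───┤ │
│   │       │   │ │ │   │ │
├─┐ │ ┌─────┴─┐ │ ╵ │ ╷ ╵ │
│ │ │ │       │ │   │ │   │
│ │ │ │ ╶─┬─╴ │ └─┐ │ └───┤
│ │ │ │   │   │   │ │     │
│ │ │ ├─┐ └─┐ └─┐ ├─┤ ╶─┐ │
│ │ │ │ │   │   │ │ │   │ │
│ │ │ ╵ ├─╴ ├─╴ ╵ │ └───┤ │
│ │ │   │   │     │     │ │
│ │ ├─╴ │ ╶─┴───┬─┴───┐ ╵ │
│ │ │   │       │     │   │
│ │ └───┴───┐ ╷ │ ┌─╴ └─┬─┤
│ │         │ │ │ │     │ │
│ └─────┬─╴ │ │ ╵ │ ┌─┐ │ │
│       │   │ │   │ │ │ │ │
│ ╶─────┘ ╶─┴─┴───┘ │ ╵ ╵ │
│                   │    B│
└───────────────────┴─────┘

Checking cell at (6, 3):
Number of passages: 2
Cell type: corner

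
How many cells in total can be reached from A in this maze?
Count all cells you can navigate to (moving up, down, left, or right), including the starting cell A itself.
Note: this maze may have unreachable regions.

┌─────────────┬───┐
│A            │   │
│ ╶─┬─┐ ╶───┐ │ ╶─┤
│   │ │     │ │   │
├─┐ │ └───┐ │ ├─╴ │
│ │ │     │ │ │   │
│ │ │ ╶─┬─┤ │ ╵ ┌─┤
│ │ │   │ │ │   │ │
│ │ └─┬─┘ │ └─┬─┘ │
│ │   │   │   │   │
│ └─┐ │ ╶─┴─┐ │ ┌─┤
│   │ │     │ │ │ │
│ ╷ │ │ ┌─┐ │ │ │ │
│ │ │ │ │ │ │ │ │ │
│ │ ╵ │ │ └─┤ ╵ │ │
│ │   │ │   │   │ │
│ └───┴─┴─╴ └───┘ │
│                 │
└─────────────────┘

Using BFS/flood-fill to find all reachable cells from A:
Maze size: 9 × 9 = 81 total cells
15 cell(s) are walled off and cannot be reached from A.
Reachable cells: 66

Reachable region (· marks reachable cells):

┌─────────────┬───┐
│A · · · · · ·│· ·│
│ ╶─┬─┐ ╶───┐ │ ╶─┤
│· ·│ │· · ·│·│· ·│
├─┐ │ └───┐ │ ├─╴ │
│·│·│     │·│·│· ·│
│ │ │ ╶─┬─┤ │ ╵ ┌─┤
│·│·│   │ │·│· ·│·│
│ │ └─┬─┘ │ └─┬─┘ │
│·│· ·│   │· ·│· ·│
│ └─┐ │ ╶─┴─┐ │ ┌─┤
│· ·│·│     │·│·│·│
│ ╷ │ │ ┌─┐ │ │ │ │
│·│·│·│ │·│ │·│·│·│
│ │ ╵ │ │ └─┤ ╵ │ │
│·│· ·│ │· ·│· ·│·│
│ └───┴─┴─╴ └───┘ │
│· · · · · · · · ·│
└─────────────────┘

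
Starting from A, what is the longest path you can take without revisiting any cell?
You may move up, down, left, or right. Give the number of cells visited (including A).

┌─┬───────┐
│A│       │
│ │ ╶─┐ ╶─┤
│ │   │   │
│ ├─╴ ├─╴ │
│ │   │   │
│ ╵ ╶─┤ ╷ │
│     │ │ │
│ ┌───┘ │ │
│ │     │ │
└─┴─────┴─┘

Finding longest simple path using DFS:
Start: (0, 0)
Longest path visits 20 cells
Path: A → down → down → down → right → up → right → up → left → up → right → right → down → right → down → left → down → down → left → left

Solution:

┌─┬───────┐
│A│↱ → ↓  │
│ │ ╶─┐ ╶─┤
│↓│↑ ↰│↳ ↓│
│ ├─╴ ├─╴ │
│↓│↱ ↑│↓ ↲│
│ ╵ ╶─┤ ╷ │
│↳ ↑  │↓│ │
│ ┌───┘ │ │
│ │B ← ↲│ │
└─┴─────┴─┘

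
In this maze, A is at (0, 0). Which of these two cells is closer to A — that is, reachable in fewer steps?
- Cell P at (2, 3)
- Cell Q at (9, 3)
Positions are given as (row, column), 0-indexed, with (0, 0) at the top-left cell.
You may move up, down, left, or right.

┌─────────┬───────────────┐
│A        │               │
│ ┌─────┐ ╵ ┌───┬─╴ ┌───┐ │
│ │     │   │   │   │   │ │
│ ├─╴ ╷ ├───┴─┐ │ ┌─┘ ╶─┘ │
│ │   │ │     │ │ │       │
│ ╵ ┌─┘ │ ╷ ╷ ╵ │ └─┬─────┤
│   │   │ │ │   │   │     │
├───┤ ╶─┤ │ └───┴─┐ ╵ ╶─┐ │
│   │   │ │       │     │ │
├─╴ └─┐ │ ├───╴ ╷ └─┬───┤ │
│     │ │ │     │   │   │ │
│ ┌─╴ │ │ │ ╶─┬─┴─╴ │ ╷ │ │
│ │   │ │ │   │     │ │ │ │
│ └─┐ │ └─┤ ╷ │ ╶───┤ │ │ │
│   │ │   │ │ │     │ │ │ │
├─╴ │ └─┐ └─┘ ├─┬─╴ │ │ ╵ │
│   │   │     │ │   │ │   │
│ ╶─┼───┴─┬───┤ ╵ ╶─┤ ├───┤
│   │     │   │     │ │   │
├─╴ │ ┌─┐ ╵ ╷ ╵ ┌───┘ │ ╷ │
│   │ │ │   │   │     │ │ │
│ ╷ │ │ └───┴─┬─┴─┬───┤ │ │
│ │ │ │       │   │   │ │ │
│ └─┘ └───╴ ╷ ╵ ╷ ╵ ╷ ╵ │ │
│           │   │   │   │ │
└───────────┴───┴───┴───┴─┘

Shortest path A → P at (2, 3): 9 steps
Shortest path A → Q at (9, 3): 48 steps

P is closer (9 steps vs 48 steps).

Path to P:

┌─────────┬───────────────┐
│A        │               │
│ ┌─────┐ ╵ ┌───┬─╴ ┌───┐ │
│↓│  ↱ ↓│   │   │   │   │ │
│ ├─╴ ╷ ├───┴─┐ │ ┌─┘ ╶─┘ │
│↓│↱ ↑│P│     │ │ │       │
│ ╵ ┌─┘ │ ╷ ╷ ╵ │ └─┬─────┤
│↳ ↑│   │ │ │   │   │     │
├───┤ ╶─┤ │ └───┴─┐ ╵ ╶─┐ │
│   │   │ │       │     │ │
├─╴ └─┐ │ ├───╴ ╷ └─┬───┤ │
│     │ │ │     │   │   │ │
│ ┌─╴ │ │ │ ╶─┬─┴─╴ │ ╷ │ │
│ │   │ │ │   │     │ │ │ │
│ └─┐ │ └─┤ ╷ │ ╶───┤ │ │ │
│   │ │   │ │ │     │ │ │ │
├─╴ │ └─┐ └─┘ ├─┬─╴ │ │ ╵ │
│   │   │     │ │   │ │   │
│ ╶─┼───┴─┬───┤ ╵ ╶─┤ ├───┤
│   │     │   │     │ │   │
├─╴ │ ┌─┐ ╵ ╷ ╵ ┌───┘ │ ╷ │
│   │ │ │   │   │     │ │ │
│ ╷ │ │ └───┴─┬─┴─┬───┤ │ │
│ │ │ │       │   │   │ │ │
│ └─┘ └───╴ ╷ ╵ ╷ ╵ ╷ ╵ │ │
│           │   │   │   │ │
└───────────┴───┴───┴───┴─┘

Path to Q:

┌─────────┬───────────────┐
│A        │               │
│ ┌─────┐ ╵ ┌───┬─╴ ┌───┐ │
│↓│  ↱ ↓│   │   │   │   │ │
│ ├─╴ ╷ ├───┴─┐ │ ┌─┘ ╶─┘ │
│↓│↱ ↑│↓│     │ │ │       │
│ ╵ ┌─┘ │ ╷ ╷ ╵ │ └─┬─────┤
│↳ ↑│↓ ↲│ │ │   │   │     │
├───┤ ╶─┤ │ └───┴─┐ ╵ ╶─┐ │
│   │↳ ↓│ │    ↱ ↓│     │ │
├─╴ └─┐ │ ├───╴ ╷ └─┬───┤ │
│     │↓│ │↱ → ↑│↳ ↓│   │ │
│ ┌─╴ │ │ │ ╶─┬─┴─╴ │ ╷ │ │
│ │   │↓│ │↑ ↰│↓ ← ↲│ │ │ │
│ └─┐ │ └─┤ ╷ │ ╶───┤ │ │ │
│   │ │↳ ↓│ │↑│↳ → ↓│ │ │ │
├─╴ │ └─┐ └─┘ ├─┬─╴ │ │ ╵ │
│   │   │↳ → ↑│ │↓ ↲│ │   │
│ ╶─┼───┴─┬───┤ ╵ ╶─┤ ├───┤
│   │  Q ↰│↓ ↰│↓ ↲  │ │   │
├─╴ │ ┌─┐ ╵ ╷ ╵ ┌───┘ │ ╷ │
│   │ │ │↑ ↲│↑ ↲│     │ │ │
│ ╷ │ │ └───┴─┬─┴─┬───┤ │ │
│ │ │ │       │   │   │ │ │
│ └─┘ └───╴ ╷ ╵ ╷ ╵ ╷ ╵ │ │
│           │   │   │   │ │
└───────────┴───┴───┴───┴─┘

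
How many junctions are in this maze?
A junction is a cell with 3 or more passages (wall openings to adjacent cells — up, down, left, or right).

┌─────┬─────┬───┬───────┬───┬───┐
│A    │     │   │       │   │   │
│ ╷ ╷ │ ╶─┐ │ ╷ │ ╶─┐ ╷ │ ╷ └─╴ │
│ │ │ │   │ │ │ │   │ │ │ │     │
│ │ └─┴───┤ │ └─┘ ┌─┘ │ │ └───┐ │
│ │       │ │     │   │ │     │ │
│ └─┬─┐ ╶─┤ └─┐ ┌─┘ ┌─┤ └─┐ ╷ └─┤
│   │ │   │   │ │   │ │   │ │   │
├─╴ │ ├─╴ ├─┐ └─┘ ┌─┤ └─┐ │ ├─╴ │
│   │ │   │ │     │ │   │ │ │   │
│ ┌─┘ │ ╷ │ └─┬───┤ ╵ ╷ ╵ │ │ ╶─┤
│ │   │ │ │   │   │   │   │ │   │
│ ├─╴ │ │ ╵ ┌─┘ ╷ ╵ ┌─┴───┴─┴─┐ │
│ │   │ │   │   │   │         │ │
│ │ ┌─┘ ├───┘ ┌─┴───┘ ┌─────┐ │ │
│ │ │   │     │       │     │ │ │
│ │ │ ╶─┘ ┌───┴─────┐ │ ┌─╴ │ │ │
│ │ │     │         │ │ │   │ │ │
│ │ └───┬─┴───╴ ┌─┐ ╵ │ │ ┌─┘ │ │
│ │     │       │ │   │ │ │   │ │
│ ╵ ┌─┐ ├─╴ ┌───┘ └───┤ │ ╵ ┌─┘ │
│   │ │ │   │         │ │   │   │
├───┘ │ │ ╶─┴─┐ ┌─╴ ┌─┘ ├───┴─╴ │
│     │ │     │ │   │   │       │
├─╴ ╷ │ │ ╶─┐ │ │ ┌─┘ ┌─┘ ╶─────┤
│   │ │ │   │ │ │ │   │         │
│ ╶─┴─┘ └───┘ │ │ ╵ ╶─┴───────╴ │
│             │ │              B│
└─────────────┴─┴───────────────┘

Checking each cell for number of passages:

Junctions found (3+ passages):
  (0, 1): 3 passages
  (0, 10): 3 passages
  (1, 8): 3 passages
  (1, 15): 3 passages
  (2, 3): 3 passages
  (2, 7): 3 passages
  (2, 13): 3 passages
  (4, 4): 3 passages
  (4, 10): 3 passages
  (5, 2): 3 passages
  (5, 5): 3 passages
  (5, 9): 3 passages
  (7, 10): 3 passages
  (8, 7): 3 passages
  (9, 1): 3 passages
  (9, 5): 3 passages
  (10, 7): 3 passages
  (10, 8): 3 passages
  (10, 9): 3 passages
  (10, 15): 3 passages
  (11, 1): 3 passages
  (11, 2): 3 passages
  (11, 4): 3 passages
  (12, 12): 3 passages
  (13, 3): 3 passages
  (13, 9): 3 passages
Total junctions: 26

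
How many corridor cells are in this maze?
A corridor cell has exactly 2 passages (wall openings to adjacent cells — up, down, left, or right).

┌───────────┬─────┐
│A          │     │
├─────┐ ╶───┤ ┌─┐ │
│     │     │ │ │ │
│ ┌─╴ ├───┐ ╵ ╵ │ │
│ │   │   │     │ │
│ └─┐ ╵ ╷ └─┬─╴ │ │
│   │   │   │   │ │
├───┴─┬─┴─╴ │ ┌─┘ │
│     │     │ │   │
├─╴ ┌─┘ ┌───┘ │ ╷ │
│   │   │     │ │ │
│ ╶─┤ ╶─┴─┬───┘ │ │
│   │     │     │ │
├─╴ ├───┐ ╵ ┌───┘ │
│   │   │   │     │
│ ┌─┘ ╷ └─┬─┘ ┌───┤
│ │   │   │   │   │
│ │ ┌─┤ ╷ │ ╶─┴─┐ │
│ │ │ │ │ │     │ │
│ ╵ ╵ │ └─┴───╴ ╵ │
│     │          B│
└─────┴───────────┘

Counting cells with exactly 2 passages:
Total corridor cells: 79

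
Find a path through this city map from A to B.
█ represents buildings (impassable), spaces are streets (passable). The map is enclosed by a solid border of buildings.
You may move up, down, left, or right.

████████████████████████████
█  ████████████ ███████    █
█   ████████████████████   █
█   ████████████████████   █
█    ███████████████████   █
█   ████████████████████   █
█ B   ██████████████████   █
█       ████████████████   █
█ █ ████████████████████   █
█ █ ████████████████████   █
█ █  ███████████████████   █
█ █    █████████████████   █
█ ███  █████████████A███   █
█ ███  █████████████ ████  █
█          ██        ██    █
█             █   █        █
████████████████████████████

Finding the shortest path from A to B:
Movement: cardinal only
Path length: 30 steps
Directions: down → down → left → left → left → left → left → left → left → down → left → left → left → up → left → left → left → left → up → up → up → left → left → up → left → up → up → up → up → left

Solution:

████████████████████████████
█  ████████████ ███████    █
█   ████████████████████   █
█   ████████████████████   █
█    ███████████████████   █
█   ████████████████████   █
█ B↰  ██████████████████   █
█  ↑    ████████████████   █
█ █↑████████████████████   █
█ █↑████████████████████   █
█ █↑↰███████████████████   █
█ █ ↑←↰█████████████████   █
█ ███ ↑█████████████A███   █
█ ███ ↑█████████████↓████  █
█     ↑←←←↰██↓←←←←←←↲██    █
█         ↑←←↲█   █        █
████████████████████████████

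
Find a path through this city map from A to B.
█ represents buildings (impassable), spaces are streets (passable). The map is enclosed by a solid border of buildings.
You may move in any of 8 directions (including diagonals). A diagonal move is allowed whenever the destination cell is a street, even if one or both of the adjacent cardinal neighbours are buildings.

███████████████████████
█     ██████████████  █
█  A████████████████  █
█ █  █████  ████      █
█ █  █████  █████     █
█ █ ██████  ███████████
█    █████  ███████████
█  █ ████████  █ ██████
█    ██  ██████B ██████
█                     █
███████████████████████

Finding the shortest path from A to B:
Movement: 8-directional
Path length: 17 steps
Directions: down → down → down → down → down-right → down → down-right → right → right → right → right → right → right → right → right → right → up-right

Solution:

███████████████████████
█     ██████████████  █
█  A████████████████  █
█ █↓ █████  ████      █
█ █↓ █████  █████     █
█ █↓██████  ███████████
█  ↘ █████  ███████████
█  █↓████████  █ ██████
█   ↘██  ██████B ██████
█    →→→→→→→→→↗       █
███████████████████████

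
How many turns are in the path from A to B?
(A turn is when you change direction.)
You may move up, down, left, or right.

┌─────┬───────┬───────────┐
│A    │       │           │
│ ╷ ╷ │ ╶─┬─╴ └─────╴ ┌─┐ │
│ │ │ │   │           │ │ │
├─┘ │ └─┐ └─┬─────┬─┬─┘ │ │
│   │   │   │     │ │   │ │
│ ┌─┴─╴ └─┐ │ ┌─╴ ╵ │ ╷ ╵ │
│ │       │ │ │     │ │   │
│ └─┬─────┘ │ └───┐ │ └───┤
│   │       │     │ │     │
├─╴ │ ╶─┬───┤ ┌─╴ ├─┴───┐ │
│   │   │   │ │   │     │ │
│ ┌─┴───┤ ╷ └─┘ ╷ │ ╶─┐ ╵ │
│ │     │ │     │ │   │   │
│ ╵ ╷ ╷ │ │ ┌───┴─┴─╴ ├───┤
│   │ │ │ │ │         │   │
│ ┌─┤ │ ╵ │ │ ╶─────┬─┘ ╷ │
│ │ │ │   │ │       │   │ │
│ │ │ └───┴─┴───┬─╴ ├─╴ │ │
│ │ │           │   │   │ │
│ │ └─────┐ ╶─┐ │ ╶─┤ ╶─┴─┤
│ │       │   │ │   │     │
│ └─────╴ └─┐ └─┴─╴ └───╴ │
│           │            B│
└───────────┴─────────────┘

Directions: right, down, down, left, down, down, right, down, left, down, down, right, up, right, down, down, down, right, right, right, down, right, down, right, right, right, right, right, right
Number of turns: 16

Solution:

┌─────┬───────┬───────────┐
│A ↓  │       │           │
│ ╷ ╷ │ ╶─┬─╴ └─────╴ ┌─┐ │
│ │↓│ │   │           │ │ │
├─┘ │ └─┐ └─┬─────┬─┬─┘ │ │
│↓ ↲│   │   │     │ │   │ │
│ ┌─┴─╴ └─┐ │ ┌─╴ ╵ │ ╷ ╵ │
│↓│       │ │ │     │ │   │
│ └─┬─────┘ │ └───┐ │ └───┤
│↳ ↓│       │     │ │     │
├─╴ │ ╶─┬───┤ ┌─╴ ├─┴───┐ │
│↓ ↲│   │   │ │   │     │ │
│ ┌─┴───┤ ╷ └─┘ ╷ │ ╶─┐ ╵ │
│↓│↱ ↓  │ │     │ │   │   │
│ ╵ ╷ ╷ │ │ ┌───┴─┴─╴ ├───┤
│↳ ↑│↓│ │ │ │         │   │
│ ┌─┤ │ ╵ │ │ ╶─────┬─┘ ╷ │
│ │ │↓│   │ │       │   │ │
│ │ │ └───┴─┴───┬─╴ ├─╴ │ │
│ │ │↳ → → ↓    │   │   │ │
│ │ └─────┐ ╶─┐ │ ╶─┤ ╶─┴─┤
│ │       │↳ ↓│ │   │     │
│ └─────╴ └─┐ └─┴─╴ └───╴ │
│           │↳ → → → → → B│
└───────────┴─────────────┘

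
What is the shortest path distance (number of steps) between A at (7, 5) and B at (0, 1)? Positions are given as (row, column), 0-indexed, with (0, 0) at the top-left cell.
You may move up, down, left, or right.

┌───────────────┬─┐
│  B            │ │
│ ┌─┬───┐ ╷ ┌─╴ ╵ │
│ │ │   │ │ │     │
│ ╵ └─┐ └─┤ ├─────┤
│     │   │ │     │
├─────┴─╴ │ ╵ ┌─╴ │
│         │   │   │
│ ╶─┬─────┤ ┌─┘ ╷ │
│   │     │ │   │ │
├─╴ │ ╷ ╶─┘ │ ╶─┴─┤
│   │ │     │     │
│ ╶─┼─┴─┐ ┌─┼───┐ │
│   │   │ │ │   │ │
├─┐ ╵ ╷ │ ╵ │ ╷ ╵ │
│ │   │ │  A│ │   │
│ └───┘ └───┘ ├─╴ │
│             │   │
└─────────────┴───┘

Finding path from (7, 5) to (0, 1):
Path: (7,5) → (7,4) → (6,4) → (5,4) → (5,5) → (4,5) → (3,5) → (2,5) → (1,5) → (0,5) → (0,4) → (0,3) → (0,2) → (0,1)
Distance: 13 steps

Solution:

┌───────────────┬─┐
│  B ← ← ← ↰    │ │
│ ┌─┬───┐ ╷ ┌─╴ ╵ │
│ │ │   │ │↑│     │
│ ╵ └─┐ └─┤ ├─────┤
│     │   │↑│     │
├─────┴─╴ │ ╵ ┌─╴ │
│         │↑  │   │
│ ╶─┬─────┤ ┌─┘ ╷ │
│   │     │↑│   │ │
├─╴ │ ╷ ╶─┘ │ ╶─┴─┤
│   │ │  ↱ ↑│     │
│ ╶─┼─┴─┐ ┌─┼───┐ │
│   │   │↑│ │   │ │
├─┐ ╵ ╷ │ ╵ │ ╷ ╵ │
│ │   │ │↑ A│ │   │
│ └───┘ └───┘ ├─╴ │
│             │   │
└─────────────┴───┘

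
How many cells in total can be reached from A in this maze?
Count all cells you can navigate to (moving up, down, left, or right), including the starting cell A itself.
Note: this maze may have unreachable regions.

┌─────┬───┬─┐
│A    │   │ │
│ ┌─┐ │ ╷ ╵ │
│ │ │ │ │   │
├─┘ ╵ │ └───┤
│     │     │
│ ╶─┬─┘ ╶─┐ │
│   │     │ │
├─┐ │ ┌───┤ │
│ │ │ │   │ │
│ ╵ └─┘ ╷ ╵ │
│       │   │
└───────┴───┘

Using BFS/flood-fill to find all reachable cells from A:
Maze size: 6 × 6 = 36 total cells
All cells are reachable — the maze is fully connected.
Reachable cells: 36

Reachable region (· marks reachable cells):

┌─────┬───┬─┐
│A · ·│· ·│·│
│ ┌─┐ │ ╷ ╵ │
│·│·│·│·│· ·│
├─┘ ╵ │ └───┤
│· · ·│· · ·│
│ ╶─┬─┘ ╶─┐ │
│· ·│· · ·│·│
├─┐ │ ┌───┤ │
│·│·│·│· ·│·│
│ ╵ └─┘ ╷ ╵ │
│· · · ·│· ·│
└───────┴───┘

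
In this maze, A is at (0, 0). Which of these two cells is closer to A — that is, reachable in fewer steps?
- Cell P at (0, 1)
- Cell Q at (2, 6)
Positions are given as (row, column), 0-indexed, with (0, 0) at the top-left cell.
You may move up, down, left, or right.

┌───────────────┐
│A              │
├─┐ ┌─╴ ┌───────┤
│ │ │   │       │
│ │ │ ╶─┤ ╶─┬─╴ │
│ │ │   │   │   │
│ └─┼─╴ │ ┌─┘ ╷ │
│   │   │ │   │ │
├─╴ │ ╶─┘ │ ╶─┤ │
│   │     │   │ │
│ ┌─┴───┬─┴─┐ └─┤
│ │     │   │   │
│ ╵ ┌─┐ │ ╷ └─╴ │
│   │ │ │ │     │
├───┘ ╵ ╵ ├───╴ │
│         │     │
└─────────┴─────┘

Shortest path A → P at (0, 1): 1 steps
Shortest path A → Q at (2, 6): 20 steps

P is closer (1 steps vs 20 steps).

Path to P:

┌───────────────┐
│A P            │
├─┐ ┌─╴ ┌───────┤
│ │ │   │       │
│ │ │ ╶─┤ ╶─┬─╴ │
│ │ │   │   │   │
│ └─┼─╴ │ ┌─┘ ╷ │
│   │   │ │   │ │
├─╴ │ ╶─┘ │ ╶─┤ │
│   │     │   │ │
│ ┌─┴───┬─┴─┐ └─┤
│ │     │   │   │
│ ╵ ┌─┐ │ ╷ └─╴ │
│   │ │ │ │     │
├───┘ ╵ ╵ ├───╴ │
│         │     │
└─────────┴─────┘

Path to Q:

┌───────────────┐
│A → → ↓        │
├─┐ ┌─╴ ┌───────┤
│ │ │↓ ↲│↱ → → ↓│
│ │ │ ╶─┤ ╶─┬─╴ │
│ │ │↳ ↓│↑  │Q ↲│
│ └─┼─╴ │ ┌─┘ ╷ │
│   │↓ ↲│↑│   │ │
├─╴ │ ╶─┘ │ ╶─┤ │
│   │↳ → ↑│   │ │
│ ┌─┴───┬─┴─┐ └─┤
│ │     │   │   │
│ ╵ ┌─┐ │ ╷ └─╴ │
│   │ │ │ │     │
├───┘ ╵ ╵ ├───╴ │
│         │     │
└─────────┴─────┘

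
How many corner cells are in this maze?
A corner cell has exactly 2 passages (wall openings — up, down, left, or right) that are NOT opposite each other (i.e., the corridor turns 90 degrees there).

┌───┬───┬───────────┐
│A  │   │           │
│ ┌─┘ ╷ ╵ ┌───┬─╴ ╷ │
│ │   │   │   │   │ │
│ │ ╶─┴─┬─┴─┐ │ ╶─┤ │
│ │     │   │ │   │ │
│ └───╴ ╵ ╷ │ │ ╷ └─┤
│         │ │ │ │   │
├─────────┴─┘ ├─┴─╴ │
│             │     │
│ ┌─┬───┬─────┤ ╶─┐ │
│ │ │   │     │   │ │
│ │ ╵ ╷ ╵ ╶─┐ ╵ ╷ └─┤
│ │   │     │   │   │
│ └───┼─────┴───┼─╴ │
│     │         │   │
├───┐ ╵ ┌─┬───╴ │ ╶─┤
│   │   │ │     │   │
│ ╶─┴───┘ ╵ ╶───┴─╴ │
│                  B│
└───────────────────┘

Counting corner cells (2 non-opposite passages):
Total corners: 51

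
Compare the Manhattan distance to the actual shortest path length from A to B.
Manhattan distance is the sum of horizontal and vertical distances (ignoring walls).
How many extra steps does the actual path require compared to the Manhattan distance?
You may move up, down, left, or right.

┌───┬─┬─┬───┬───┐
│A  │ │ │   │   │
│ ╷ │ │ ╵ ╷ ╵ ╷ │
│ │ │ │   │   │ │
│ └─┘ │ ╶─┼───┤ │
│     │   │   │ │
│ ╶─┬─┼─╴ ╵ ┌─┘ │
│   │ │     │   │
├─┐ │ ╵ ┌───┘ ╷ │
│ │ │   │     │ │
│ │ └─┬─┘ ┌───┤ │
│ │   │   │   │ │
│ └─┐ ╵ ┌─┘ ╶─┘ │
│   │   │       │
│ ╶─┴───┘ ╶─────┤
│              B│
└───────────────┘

Manhattan distance: |7 - 0| + |7 - 0| = 14
Actual path length: 26
Extra steps: 26 - 14 = 12

Solution:

┌───┬─┬─┬───┬───┐
│A  │ │ │   │   │
│ ╷ │ │ ╵ ╷ ╵ ╷ │
│↓│ │ │   │   │ │
│ └─┘ │ ╶─┼───┤ │
│↓    │   │   │ │
│ ╶─┬─┼─╴ ╵ ┌─┘ │
│↳ ↓│ │     │↱ ↓│
├─┐ │ ╵ ┌───┘ ╷ │
│ │↓│   │↱ → ↑│↓│
│ │ └─┬─┘ ┌───┤ │
│ │↳ ↓│↱ ↑│   │↓│
│ └─┐ ╵ ┌─┘ ╶─┘ │
│   │↳ ↑│↓ ← ← ↲│
│ ╶─┴───┘ ╶─────┤
│        ↳ → → B│
└───────────────┘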